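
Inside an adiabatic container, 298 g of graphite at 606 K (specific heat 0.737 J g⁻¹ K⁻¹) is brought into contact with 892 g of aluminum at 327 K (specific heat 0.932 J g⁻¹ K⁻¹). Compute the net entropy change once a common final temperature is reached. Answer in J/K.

ΔS_total = 36.9 J/K

Energy balance: T_f = (m₁c₁T₁ + m₂c₂T₂)/(m₁c₁ + m₂c₂) = 385.3 K.
ΔS₁ = m₁c₁ ln(T_f/T₁) = 219.626 × ln(385.3/606) = -99.46 J/K.
ΔS₂ = m₂c₂ ln(T_f/T₂) = 831.344 × ln(385.3/327) = 136.4 J/K.
ΔS_total = -99.46 + 136.4 = 36.9 J/K.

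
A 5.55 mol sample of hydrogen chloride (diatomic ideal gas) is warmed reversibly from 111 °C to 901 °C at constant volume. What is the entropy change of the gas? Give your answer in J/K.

ΔS = 129 J/K

In kelvin: T₁ = 384.15 K, T₂ = 1174.15 K. At constant volume, ΔS = nC_V ln(T₂/T₁) with C_V = 5R/2 = 20.79 J mol⁻¹ K⁻¹.
ΔS = 5.55 × 20.79 × ln(1174.15/384.15) = 129 J/K.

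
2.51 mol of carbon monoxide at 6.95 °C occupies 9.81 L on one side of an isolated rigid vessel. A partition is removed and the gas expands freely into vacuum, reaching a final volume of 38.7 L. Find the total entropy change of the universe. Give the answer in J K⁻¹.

ΔS_universe = 28.6 J/K

For an ideal gas in free expansion Q = 0 and W = 0, so T is unchanged.
Entropy is a state function; using a reversible isothermal path, ΔS_gas = nR ln(V₂/V₁) = 2.51 × 8.314 × ln(38.7/9.81) = 28.6 J/K.
The insulated surroundings exchange no heat, so ΔS_surr = 0 and ΔS_universe = ΔS_gas.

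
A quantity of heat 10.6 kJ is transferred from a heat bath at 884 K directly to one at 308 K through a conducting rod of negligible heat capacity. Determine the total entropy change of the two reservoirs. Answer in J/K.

ΔS_total = 22.4 J/K

ΔS_hot = −Q/T_H = −10600/884 = -11.99 J/K and ΔS_cold = +Q/T_C = 10600/308 = 34.42 J/K.
ΔS_total = -11.99 + 34.42 = 22.4 J/K, positive as the second law requires.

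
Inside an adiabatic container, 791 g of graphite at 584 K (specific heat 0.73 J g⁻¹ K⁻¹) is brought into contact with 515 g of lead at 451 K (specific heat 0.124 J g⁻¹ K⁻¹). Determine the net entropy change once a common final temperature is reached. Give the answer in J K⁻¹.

Energy balance: T_f = (m₁c₁T₁ + m₂c₂T₂)/(m₁c₁ + m₂c₂) = 570.76 K.
ΔS₁ = m₁c₁ ln(T_f/T₁) = 577.43 × ln(570.76/584) = -13.25 J/K.
ΔS₂ = m₂c₂ ln(T_f/T₂) = 63.86 × ln(570.76/451) = 15.04 J/K.
ΔS_total = -13.25 + 15.04 = 1.79 J/K.

ΔS_total = 1.79 J/K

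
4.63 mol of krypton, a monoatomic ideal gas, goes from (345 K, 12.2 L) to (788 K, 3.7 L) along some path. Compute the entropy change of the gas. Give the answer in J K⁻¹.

ΔS = 1.76 J/K

Entropy is a state function: ΔS = nC_V ln(T₂/T₁) + nR ln(V₂/V₁), with C_V = 3R/2 = 12.47 J mol⁻¹ K⁻¹ for a monoatomic ideal gas.
ΔS = 4.63 × [12.47 × ln(788/345) + 8.314 × ln(3.7/12.2)] = 1.76 J/K.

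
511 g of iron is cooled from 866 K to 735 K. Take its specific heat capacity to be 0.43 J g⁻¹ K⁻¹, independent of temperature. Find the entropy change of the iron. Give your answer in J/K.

ΔS = -36 J/K

ΔS = ∫dQ_rev/T = m c ln(T₂/T₁) = 511 × 0.43 × ln(735/866) = -36 J/K.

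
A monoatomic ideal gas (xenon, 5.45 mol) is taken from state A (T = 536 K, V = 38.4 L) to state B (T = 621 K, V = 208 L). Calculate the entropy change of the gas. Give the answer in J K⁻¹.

ΔS = 86.6 J/K

Entropy is a state function: ΔS = nC_V ln(T₂/T₁) + nR ln(V₂/V₁), with C_V = 3R/2 = 12.47 J mol⁻¹ K⁻¹ for a monoatomic ideal gas.
ΔS = 5.45 × [12.47 × ln(621/536) + 8.314 × ln(208/38.4)] = 86.6 J/K.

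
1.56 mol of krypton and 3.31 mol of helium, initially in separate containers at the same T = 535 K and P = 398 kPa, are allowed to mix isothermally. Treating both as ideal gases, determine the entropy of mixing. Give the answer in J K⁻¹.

ΔS_mix = 25.4 J/K

Mole fractions: x_A = 1.56/4.87 = 0.32, x_B = 0.68.
ΔS_mix = −R(n_A ln x_A + n_B ln x_B) = −8.314 × (1.56 ln 0.32 + 3.31 ln 0.68) = 25.4 J/K.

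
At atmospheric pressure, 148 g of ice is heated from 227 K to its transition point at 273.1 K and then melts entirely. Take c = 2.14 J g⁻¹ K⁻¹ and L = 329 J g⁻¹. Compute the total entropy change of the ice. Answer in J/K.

ΔS = 237 J/K

Warming step: ΔS₁ = m c ln(T_tr/T_i) = 148 × 2.14 × ln(273.1/227) = 58.56 J/K.
Phase change: ΔS₂ = +mL/T_tr = 148 × 329 / 273.1 = 178.3 J/K.
ΔS_total = (58.56) + (178.3) = 237 J/K.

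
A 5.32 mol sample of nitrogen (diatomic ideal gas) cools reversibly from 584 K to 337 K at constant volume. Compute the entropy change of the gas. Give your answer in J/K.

At constant volume, ΔS = nC_V ln(T₂/T₁) with C_V = 5R/2 = 20.79 J mol⁻¹ K⁻¹.
ΔS = 5.32 × 20.79 × ln(337/584) = -60.8 J/K.

ΔS = -60.8 J/K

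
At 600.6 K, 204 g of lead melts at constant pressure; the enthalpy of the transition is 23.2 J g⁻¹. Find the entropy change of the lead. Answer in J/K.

Heat absorbed by the substance: Q = mL = 204 × 23.2 = 4732.8 J.
At constant T, ΔS = Q_rev/T = 4732.8 / 600.6 = 7.88 J/K.

ΔS = 7.88 J/K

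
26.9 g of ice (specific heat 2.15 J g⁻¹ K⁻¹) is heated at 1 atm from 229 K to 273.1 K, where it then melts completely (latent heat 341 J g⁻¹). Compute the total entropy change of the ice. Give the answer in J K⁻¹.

Warming step: ΔS₁ = m c ln(T_tr/T_i) = 26.9 × 2.15 × ln(273.1/229) = 10.19 J/K.
Phase change: ΔS₂ = +mL/T_tr = 26.9 × 341 / 273.1 = 33.59 J/K.
ΔS_total = (10.19) + (33.59) = 43.8 J/K.

ΔS = 43.8 J/K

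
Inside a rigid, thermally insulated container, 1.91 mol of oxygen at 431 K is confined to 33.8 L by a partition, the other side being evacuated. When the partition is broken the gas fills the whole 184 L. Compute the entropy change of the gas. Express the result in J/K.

For an ideal gas in free expansion Q = 0 and W = 0, so T is unchanged.
Entropy is a state function; using a reversible isothermal path, ΔS_gas = nR ln(V₂/V₁) = 1.91 × 8.314 × ln(184/33.8) = 26.9 J/K.

ΔS_gas = 26.9 J/K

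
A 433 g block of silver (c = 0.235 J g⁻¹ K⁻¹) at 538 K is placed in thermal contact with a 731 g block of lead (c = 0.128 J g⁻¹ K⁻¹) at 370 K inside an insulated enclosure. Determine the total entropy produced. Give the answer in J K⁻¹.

ΔS_total = 3.38 J/K

Energy balance: T_f = (m₁c₁T₁ + m₂c₂T₂)/(m₁c₁ + m₂c₂) = 457.52 K.
ΔS₁ = m₁c₁ ln(T_f/T₁) = 101.755 × ln(457.52/538) = -16.49 J/K.
ΔS₂ = m₂c₂ ln(T_f/T₂) = 93.568 × ln(457.52/370) = 19.87 J/K.
ΔS_total = -16.49 + 19.87 = 3.38 J/K.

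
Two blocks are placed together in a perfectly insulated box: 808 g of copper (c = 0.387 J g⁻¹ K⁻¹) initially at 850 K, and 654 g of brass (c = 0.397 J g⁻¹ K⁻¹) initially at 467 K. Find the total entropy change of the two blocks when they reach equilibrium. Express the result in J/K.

ΔS_total = 24.6 J/K

Energy balance: T_f = (m₁c₁T₁ + m₂c₂T₂)/(m₁c₁ + m₂c₂) = 676.25 K.
ΔS₁ = m₁c₁ ln(T_f/T₁) = 312.696 × ln(676.25/850) = -71.5 J/K.
ΔS₂ = m₂c₂ ln(T_f/T₂) = 259.638 × ln(676.25/467) = 96.13 J/K.
ΔS_total = -71.5 + 96.13 = 24.6 J/K.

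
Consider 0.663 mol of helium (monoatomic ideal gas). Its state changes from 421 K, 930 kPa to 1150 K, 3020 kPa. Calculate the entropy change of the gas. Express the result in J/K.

ΔS = nC_p ln(T₂/T₁) − nR ln(P₂/P₁), with C_p = 5R/2 = 20.79 J mol⁻¹ K⁻¹ for a monoatomic ideal gas.
ΔS = 0.663 × [20.79 × ln(1150/421) − 8.314 × ln(3020/930)] = 7.36 J/K.

ΔS = 7.36 J/K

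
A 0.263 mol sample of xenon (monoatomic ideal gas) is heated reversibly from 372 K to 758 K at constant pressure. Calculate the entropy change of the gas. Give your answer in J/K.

ΔS = 3.89 J/K

At constant pressure, ΔS = nC_p ln(T₂/T₁) with C_p = 5R/2 = 20.79 J mol⁻¹ K⁻¹.
ΔS = 0.263 × 20.79 × ln(758/372) = 3.89 J/K.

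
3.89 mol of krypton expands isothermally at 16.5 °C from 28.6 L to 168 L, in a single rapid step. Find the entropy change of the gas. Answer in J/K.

ΔS_gas = 57.3 J/K

Entropy is a state function, so ΔS_gas depends only on the end states.
For an isothermal ideal gas ΔS_gas = nR ln(V₂/V₁) = 3.89 × 8.314 × ln(168/28.6) = 57.3 J/K.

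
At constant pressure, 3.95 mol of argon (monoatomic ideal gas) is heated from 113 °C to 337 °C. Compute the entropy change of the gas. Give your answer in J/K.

In kelvin: T₁ = 386.15 K, T₂ = 610.15 K. At constant pressure, ΔS = nC_p ln(T₂/T₁) with C_p = 5R/2 = 20.79 J mol⁻¹ K⁻¹.
ΔS = 3.95 × 20.79 × ln(610.15/386.15) = 37.6 J/K.

ΔS = 37.6 J/K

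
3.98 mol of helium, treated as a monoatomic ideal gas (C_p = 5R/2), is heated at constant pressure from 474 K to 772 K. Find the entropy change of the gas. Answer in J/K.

ΔS = 40.4 J/K

At constant pressure, ΔS = nC_p ln(T₂/T₁) with C_p = 5R/2 = 20.79 J mol⁻¹ K⁻¹.
ΔS = 3.98 × 20.79 × ln(772/474) = 40.4 J/K.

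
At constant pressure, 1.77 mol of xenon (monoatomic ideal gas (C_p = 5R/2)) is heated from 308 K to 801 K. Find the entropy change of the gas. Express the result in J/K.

ΔS = 35.2 J/K

At constant pressure, ΔS = nC_p ln(T₂/T₁) with C_p = 5R/2 = 20.79 J mol⁻¹ K⁻¹.
ΔS = 1.77 × 20.79 × ln(801/308) = 35.2 J/K.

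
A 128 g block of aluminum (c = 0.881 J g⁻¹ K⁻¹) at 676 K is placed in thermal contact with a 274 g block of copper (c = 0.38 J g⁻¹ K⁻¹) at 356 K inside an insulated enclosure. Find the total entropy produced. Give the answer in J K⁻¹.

ΔS_total = 10.9 J/K

Energy balance: T_f = (m₁c₁T₁ + m₂c₂T₂)/(m₁c₁ + m₂c₂) = 522.38 K.
ΔS₁ = m₁c₁ ln(T_f/T₁) = 112.768 × ln(522.38/676) = -29.07 J/K.
ΔS₂ = m₂c₂ ln(T_f/T₂) = 104.12 × ln(522.38/356) = 39.93 J/K.
ΔS_total = -29.07 + 39.93 = 10.9 J/K.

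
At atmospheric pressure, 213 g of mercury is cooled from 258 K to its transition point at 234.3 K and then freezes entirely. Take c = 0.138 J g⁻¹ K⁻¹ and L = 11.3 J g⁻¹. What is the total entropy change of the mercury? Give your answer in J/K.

ΔS = -13.1 J/K

Cooling step: ΔS₁ = m c ln(T_tr/T_i) = 213 × 0.138 × ln(234.3/258) = -2.832 J/K.
Phase change: ΔS₂ = −mL/T_tr = −213 × 11.3 / 234.3 = -10.27 J/K.
ΔS_total = (-2.832) + (-10.27) = -13.1 J/K.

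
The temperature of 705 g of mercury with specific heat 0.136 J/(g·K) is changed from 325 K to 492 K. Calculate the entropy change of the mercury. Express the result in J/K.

ΔS = ∫dQ_rev/T = m c ln(T₂/T₁) = 705 × 0.136 × ln(492/325) = 39.8 J/K.

ΔS = 39.8 J/K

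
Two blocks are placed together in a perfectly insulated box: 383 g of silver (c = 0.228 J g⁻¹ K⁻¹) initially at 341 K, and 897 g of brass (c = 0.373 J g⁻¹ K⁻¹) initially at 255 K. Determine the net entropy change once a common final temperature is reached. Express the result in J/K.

Energy balance: T_f = (m₁c₁T₁ + m₂c₂T₂)/(m₁c₁ + m₂c₂) = 272.8 K.
ΔS₁ = m₁c₁ ln(T_f/T₁) = 87.324 × ln(272.8/341) = -19.49 J/K.
ΔS₂ = m₂c₂ ln(T_f/T₂) = 334.581 × ln(272.8/255) = 22.58 J/K.
ΔS_total = -19.49 + 22.58 = 3.09 J/K.

ΔS_total = 3.09 J/K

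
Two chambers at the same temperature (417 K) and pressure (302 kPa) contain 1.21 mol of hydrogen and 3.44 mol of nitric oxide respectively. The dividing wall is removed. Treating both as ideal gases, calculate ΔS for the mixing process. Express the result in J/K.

Mole fractions: x_A = 1.21/4.65 = 0.26, x_B = 0.74.
ΔS_mix = −R(n_A ln x_A + n_B ln x_B) = −8.314 × (1.21 ln 0.26 + 3.44 ln 0.74) = 22.2 J/K.

ΔS_mix = 22.2 J/K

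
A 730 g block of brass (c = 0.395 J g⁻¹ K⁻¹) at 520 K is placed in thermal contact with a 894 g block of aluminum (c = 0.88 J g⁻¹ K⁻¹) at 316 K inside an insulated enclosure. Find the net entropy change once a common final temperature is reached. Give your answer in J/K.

Energy balance: T_f = (m₁c₁T₁ + m₂c₂T₂)/(m₁c₁ + m₂c₂) = 370.72 K.
ΔS₁ = m₁c₁ ln(T_f/T₁) = 288.35 × ln(370.72/520) = -97.576 J/K.
ΔS₂ = m₂c₂ ln(T_f/T₂) = 786.72 × ln(370.72/316) = 125.63 J/K.
ΔS_total = -97.576 + 125.63 = 28.1 J/K.

ΔS_total = 28.1 J/K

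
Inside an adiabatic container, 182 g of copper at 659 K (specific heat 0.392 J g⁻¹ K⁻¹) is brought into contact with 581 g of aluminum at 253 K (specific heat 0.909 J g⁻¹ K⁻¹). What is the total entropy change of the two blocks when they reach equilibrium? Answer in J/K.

Energy balance: T_f = (m₁c₁T₁ + m₂c₂T₂)/(m₁c₁ + m₂c₂) = 301.32 K.
ΔS₁ = m₁c₁ ln(T_f/T₁) = 71.344 × ln(301.32/659) = -55.83 J/K.
ΔS₂ = m₂c₂ ln(T_f/T₂) = 528.129 × ln(301.32/253) = 92.31 J/K.
ΔS_total = -55.83 + 92.31 = 36.5 J/K.

ΔS_total = 36.5 J/K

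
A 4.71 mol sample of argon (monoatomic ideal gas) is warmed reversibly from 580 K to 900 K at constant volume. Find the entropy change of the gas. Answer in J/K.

ΔS = 25.8 J/K

At constant volume, ΔS = nC_V ln(T₂/T₁) with C_V = 3R/2 = 12.47 J mol⁻¹ K⁻¹.
ΔS = 4.71 × 12.47 × ln(900/580) = 25.8 J/K.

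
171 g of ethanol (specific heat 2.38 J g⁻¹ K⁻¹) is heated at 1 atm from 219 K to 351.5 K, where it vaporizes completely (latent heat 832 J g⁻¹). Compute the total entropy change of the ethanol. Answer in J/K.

ΔS = 597 J/K

Warming step: ΔS₁ = m c ln(T_tr/T_i) = 171 × 2.38 × ln(351.5/219) = 192.6 J/K.
Phase change: ΔS₂ = +mL/T_tr = 171 × 832 / 351.5 = 404.8 J/K.
ΔS_total = (192.6) + (404.8) = 597 J/K.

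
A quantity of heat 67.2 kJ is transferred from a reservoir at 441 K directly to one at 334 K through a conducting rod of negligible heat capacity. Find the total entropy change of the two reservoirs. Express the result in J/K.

ΔS_hot = −Q/T_H = −67200/441 = -152.4 J/K and ΔS_cold = +Q/T_C = 67200/334 = 201.2 J/K.
ΔS_total = -152.4 + 201.2 = 48.8 J/K, positive as the second law requires.

ΔS_total = 48.8 J/K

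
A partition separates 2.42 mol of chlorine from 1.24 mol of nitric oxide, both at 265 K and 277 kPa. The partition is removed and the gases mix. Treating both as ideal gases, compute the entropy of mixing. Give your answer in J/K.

ΔS_mix = 19.5 J/K

Mole fractions: x_A = 2.42/3.66 = 0.661, x_B = 0.339.
ΔS_mix = −R(n_A ln x_A + n_B ln x_B) = −8.314 × (2.42 ln 0.661 + 1.24 ln 0.339) = 19.5 J/K.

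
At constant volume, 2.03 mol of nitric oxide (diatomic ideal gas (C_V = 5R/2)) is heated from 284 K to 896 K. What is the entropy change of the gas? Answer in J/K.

ΔS = 48.5 J/K

At constant volume, ΔS = nC_V ln(T₂/T₁) with C_V = 5R/2 = 20.79 J mol⁻¹ K⁻¹.
ΔS = 2.03 × 20.79 × ln(896/284) = 48.5 J/K.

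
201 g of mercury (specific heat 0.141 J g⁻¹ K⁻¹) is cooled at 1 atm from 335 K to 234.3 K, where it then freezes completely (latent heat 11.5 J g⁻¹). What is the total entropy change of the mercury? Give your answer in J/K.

ΔS = -20 J/K

Cooling step: ΔS₁ = m c ln(T_tr/T_i) = 201 × 0.141 × ln(234.3/335) = -10.13 J/K.
Phase change: ΔS₂ = −mL/T_tr = −201 × 11.5 / 234.3 = -9.866 J/K.
ΔS_total = (-10.13) + (-9.866) = -20 J/K.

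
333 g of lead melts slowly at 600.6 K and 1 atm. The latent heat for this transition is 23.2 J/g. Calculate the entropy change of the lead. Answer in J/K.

ΔS = 12.9 J/K

Heat absorbed by the substance: Q = mL = 333 × 23.2 = 7725.6 J.
At constant T, ΔS = Q_rev/T = 7725.6 / 600.6 = 12.9 J/K.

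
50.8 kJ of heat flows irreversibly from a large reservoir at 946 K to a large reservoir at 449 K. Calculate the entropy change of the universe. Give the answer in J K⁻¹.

ΔS_hot = −Q/T_H = −50800/946 = -53.7 J/K and ΔS_cold = +Q/T_C = 50800/449 = 113.1 J/K.
ΔS_total = -53.7 + 113.1 = 59.4 J/K, positive as the second law requires.

ΔS_total = 59.4 J/K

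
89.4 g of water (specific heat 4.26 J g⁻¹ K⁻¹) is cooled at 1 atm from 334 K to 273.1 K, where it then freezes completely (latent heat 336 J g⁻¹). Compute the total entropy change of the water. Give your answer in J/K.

Cooling step: ΔS₁ = m c ln(T_tr/T_i) = 89.4 × 4.26 × ln(273.1/334) = -76.67 J/K.
Phase change: ΔS₂ = −mL/T_tr = −89.4 × 336 / 273.1 = -110 J/K.
ΔS_total = (-76.67) + (-110) = -187 J/K.

ΔS = -187 J/K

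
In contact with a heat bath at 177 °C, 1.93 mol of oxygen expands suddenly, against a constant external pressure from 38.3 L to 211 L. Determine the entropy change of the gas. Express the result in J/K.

Entropy is a state function, so ΔS_gas depends only on the end states.
For an isothermal ideal gas ΔS_gas = nR ln(V₂/V₁) = 1.93 × 8.314 × ln(211/38.3) = 27.4 J/K.

ΔS_gas = 27.4 J/K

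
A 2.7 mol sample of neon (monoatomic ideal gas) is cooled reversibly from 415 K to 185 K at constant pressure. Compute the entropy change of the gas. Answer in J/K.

ΔS = -45.3 J/K

At constant pressure, ΔS = nC_p ln(T₂/T₁) with C_p = 5R/2 = 20.79 J mol⁻¹ K⁻¹.
ΔS = 2.7 × 20.79 × ln(185/415) = -45.3 J/K.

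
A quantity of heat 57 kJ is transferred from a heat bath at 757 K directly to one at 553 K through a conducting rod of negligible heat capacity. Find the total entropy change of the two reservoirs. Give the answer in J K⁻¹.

ΔS_hot = −Q/T_H = −57000/757 = -75.3 J/K and ΔS_cold = +Q/T_C = 57000/553 = 103.1 J/K.
ΔS_total = -75.3 + 103.1 = 27.8 J/K, positive as the second law requires.

ΔS_total = 27.8 J/K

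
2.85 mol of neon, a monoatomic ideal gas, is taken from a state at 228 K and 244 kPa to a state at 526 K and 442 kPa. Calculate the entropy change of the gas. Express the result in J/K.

ΔS = nC_p ln(T₂/T₁) − nR ln(P₂/P₁), with C_p = 5R/2 = 20.79 J mol⁻¹ K⁻¹ for a monoatomic ideal gas.
ΔS = 2.85 × [20.79 × ln(526/228) − 8.314 × ln(442/244)] = 35.4 J/K.

ΔS = 35.4 J/K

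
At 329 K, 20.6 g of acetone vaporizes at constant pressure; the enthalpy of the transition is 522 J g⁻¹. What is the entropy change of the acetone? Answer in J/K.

Heat absorbed by the substance: Q = mL = 20.6 × 522 = 10753.2 J.
At constant T, ΔS = Q_rev/T = 10753.2 / 329 = 32.7 J/K.

ΔS = 32.7 J/K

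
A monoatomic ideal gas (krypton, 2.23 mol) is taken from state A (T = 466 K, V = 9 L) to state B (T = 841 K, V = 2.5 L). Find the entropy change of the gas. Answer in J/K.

Entropy is a state function: ΔS = nC_V ln(T₂/T₁) + nR ln(V₂/V₁), with C_V = 3R/2 = 12.47 J mol⁻¹ K⁻¹ for a monoatomic ideal gas.
ΔS = 2.23 × [12.47 × ln(841/466) + 8.314 × ln(2.5/9)] = -7.33 J/K.

ΔS = -7.33 J/K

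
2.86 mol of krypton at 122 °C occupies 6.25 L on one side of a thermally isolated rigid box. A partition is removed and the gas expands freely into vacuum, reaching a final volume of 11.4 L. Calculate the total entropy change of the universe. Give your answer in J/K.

No heat is exchanged and no work is done, so the ideal-gas temperature stays constant.
Entropy is a state function; using a reversible isothermal path, ΔS_gas = nR ln(V₂/V₁) = 2.86 × 8.314 × ln(11.4/6.25) = 14.3 J/K.
The insulated surroundings exchange no heat, so ΔS_surr = 0 and ΔS_universe = ΔS_gas.

ΔS_universe = 14.3 J/K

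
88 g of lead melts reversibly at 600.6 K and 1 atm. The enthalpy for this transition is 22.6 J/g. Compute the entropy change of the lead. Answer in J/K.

ΔS = 3.31 J/K

Heat absorbed by the substance: Q = mL = 88 × 22.6 = 1988.8 J.
At constant T, ΔS = Q_rev/T = 1988.8 / 600.6 = 3.31 J/K.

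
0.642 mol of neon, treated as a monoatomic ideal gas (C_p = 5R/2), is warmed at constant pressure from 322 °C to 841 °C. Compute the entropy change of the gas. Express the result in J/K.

ΔS = 8.37 J/K

In kelvin: T₁ = 595.15 K, T₂ = 1114.15 K. At constant pressure, ΔS = nC_p ln(T₂/T₁) with C_p = 5R/2 = 20.79 J mol⁻¹ K⁻¹.
ΔS = 0.642 × 20.79 × ln(1114.15/595.15) = 8.37 J/K.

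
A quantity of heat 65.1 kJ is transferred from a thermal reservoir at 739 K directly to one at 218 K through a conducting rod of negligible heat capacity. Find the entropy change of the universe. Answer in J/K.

ΔS_total = 211 J/K

ΔS_hot = −Q/T_H = −65100/739 = -88.09 J/K and ΔS_cold = +Q/T_C = 65100/218 = 298.6 J/K.
ΔS_total = -88.09 + 298.6 = 211 J/K, positive as the second law requires.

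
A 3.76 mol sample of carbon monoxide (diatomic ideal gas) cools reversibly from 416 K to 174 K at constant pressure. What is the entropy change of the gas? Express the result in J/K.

At constant pressure, ΔS = nC_p ln(T₂/T₁) with C_p = 7R/2 = 29.1 J mol⁻¹ K⁻¹.
ΔS = 3.76 × 29.1 × ln(174/416) = -95.4 J/K.

ΔS = -95.4 J/K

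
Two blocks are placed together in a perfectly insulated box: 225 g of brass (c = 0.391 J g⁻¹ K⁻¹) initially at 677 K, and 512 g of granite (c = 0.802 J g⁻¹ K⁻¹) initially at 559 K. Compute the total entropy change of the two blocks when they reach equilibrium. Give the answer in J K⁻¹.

ΔS_total = 1.38 J/K

Energy balance: T_f = (m₁c₁T₁ + m₂c₂T₂)/(m₁c₁ + m₂c₂) = 579.82 K.
ΔS₁ = m₁c₁ ln(T_f/T₁) = 87.975 × ln(579.82/677) = -13.632 J/K.
ΔS₂ = m₂c₂ ln(T_f/T₂) = 410.624 × ln(579.82/559) = 15.016 J/K.
ΔS_total = -13.632 + 15.016 = 1.38 J/K.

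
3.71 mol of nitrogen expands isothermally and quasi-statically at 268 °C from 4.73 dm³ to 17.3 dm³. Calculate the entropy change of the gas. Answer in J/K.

For an isothermal ideal gas ΔS_gas = nR ln(V₂/V₁) = 3.71 × 8.314 × ln(17.3/4.73) = 40 J/K.

ΔS_gas = 40 J/K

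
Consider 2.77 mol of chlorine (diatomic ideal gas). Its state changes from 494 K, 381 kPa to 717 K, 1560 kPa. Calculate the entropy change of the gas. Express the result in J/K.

ΔS = nC_p ln(T₂/T₁) − nR ln(P₂/P₁), with C_p = 7R/2 = 29.1 J mol⁻¹ K⁻¹ for a diatomic ideal gas.
ΔS = 2.77 × [29.1 × ln(717/494) − 8.314 × ln(1560/381)] = -2.44 J/K.

ΔS = -2.44 J/K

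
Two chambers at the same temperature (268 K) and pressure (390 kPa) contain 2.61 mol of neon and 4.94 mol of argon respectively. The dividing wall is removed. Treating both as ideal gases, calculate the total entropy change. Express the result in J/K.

Mole fractions: x_A = 2.61/7.55 = 0.346, x_B = 0.654.
ΔS_mix = −R(n_A ln x_A + n_B ln x_B) = −8.314 × (2.61 ln 0.346 + 4.94 ln 0.654) = 40.5 J/K.

ΔS_mix = 40.5 J/K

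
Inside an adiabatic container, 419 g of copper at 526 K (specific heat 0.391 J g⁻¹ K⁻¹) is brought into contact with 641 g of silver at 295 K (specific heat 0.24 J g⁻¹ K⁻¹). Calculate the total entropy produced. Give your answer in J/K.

Energy balance: T_f = (m₁c₁T₁ + m₂c₂T₂)/(m₁c₁ + m₂c₂) = 414.13 K.
ΔS₁ = m₁c₁ ln(T_f/T₁) = 163.829 × ln(414.13/526) = -39.17 J/K.
ΔS₂ = m₂c₂ ln(T_f/T₂) = 153.84 × ln(414.13/295) = 52.18 J/K.
ΔS_total = -39.17 + 52.18 = 13 J/K.

ΔS_total = 13 J/K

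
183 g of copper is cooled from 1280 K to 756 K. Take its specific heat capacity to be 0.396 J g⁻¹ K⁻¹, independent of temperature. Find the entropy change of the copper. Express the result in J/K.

ΔS = ∫dQ_rev/T = m c ln(T₂/T₁) = 183 × 0.396 × ln(756/1280) = -38.2 J/K.

ΔS = -38.2 J/K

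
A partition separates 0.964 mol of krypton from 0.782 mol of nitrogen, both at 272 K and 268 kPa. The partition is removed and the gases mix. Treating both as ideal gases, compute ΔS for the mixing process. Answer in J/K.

ΔS_mix = 9.98 J/K

Mole fractions: x_A = 0.964/1.75 = 0.552, x_B = 0.448.
ΔS_mix = −R(n_A ln x_A + n_B ln x_B) = −8.314 × (0.964 ln 0.552 + 0.782 ln 0.448) = 9.98 J/K.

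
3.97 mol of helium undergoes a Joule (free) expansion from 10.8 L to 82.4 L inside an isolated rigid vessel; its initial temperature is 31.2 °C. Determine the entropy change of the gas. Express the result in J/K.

For an ideal gas in free expansion Q = 0 and W = 0, so T is unchanged.
Entropy is a state function; using a reversible isothermal path, ΔS_gas = nR ln(V₂/V₁) = 3.97 × 8.314 × ln(82.4/10.8) = 67.1 J/K.

ΔS_gas = 67.1 J/K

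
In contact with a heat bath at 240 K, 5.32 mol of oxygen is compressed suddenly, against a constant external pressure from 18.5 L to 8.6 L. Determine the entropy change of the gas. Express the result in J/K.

Entropy is a state function, so ΔS_gas depends only on the end states.
For an isothermal ideal gas ΔS_gas = nR ln(V₂/V₁) = 5.32 × 8.314 × ln(8.6/18.5) = -33.9 J/K.

ΔS_gas = -33.9 J/K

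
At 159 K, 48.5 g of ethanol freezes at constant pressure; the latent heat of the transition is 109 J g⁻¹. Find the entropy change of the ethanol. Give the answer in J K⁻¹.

ΔS = -33.2 J/K

Heat released by the substance: Q = −mL = −48.5 × 109 = −5286.5 J.
At constant T, ΔS = Q_rev/T = −5286.5 / 159 = -33.2 J/K.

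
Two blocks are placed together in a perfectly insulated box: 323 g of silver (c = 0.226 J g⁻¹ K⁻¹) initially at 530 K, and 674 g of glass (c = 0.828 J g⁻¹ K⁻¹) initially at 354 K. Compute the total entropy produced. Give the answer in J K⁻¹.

Energy balance: T_f = (m₁c₁T₁ + m₂c₂T₂)/(m₁c₁ + m₂c₂) = 374.36 K.
ΔS₁ = m₁c₁ ln(T_f/T₁) = 72.998 × ln(374.36/530) = -25.38 J/K.
ΔS₂ = m₂c₂ ln(T_f/T₂) = 558.072 × ln(374.36/354) = 31.21 J/K.
ΔS_total = -25.38 + 31.21 = 5.83 J/K.

ΔS_total = 5.83 J/K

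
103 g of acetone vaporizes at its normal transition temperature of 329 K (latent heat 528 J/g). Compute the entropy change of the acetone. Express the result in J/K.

ΔS = 165 J/K

Heat absorbed by the substance: Q = mL = 103 × 528 = 54384 J.
At constant T, ΔS = Q_rev/T = 54384 / 329 = 165 J/K.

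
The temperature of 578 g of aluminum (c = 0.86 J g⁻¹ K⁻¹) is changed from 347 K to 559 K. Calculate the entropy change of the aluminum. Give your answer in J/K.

ΔS = ∫dQ_rev/T = m c ln(T₂/T₁) = 578 × 0.86 × ln(559/347) = 237 J/K.

ΔS = 237 J/K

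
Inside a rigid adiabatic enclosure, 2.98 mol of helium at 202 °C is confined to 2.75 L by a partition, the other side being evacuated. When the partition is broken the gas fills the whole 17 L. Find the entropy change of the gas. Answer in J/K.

ΔS_gas = 45.1 J/K

For an ideal gas in free expansion Q = 0 and W = 0, so T is unchanged.
Entropy is a state function; using a reversible isothermal path, ΔS_gas = nR ln(V₂/V₁) = 2.98 × 8.314 × ln(17/2.75) = 45.1 J/K.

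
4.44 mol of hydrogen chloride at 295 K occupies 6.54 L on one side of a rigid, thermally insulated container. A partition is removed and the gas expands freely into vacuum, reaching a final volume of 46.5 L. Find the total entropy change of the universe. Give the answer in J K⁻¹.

ΔS_universe = 72.4 J/K

No heat is exchanged and no work is done, so the ideal-gas temperature stays constant.
Entropy is a state function; using a reversible isothermal path, ΔS_gas = nR ln(V₂/V₁) = 4.44 × 8.314 × ln(46.5/6.54) = 72.4 J/K.
The insulated surroundings exchange no heat, so ΔS_surr = 0 and ΔS_universe = ΔS_gas.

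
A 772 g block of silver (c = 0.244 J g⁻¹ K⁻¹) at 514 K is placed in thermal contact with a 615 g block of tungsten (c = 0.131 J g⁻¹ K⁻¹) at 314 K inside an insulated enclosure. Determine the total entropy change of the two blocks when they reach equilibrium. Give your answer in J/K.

Energy balance: T_f = (m₁c₁T₁ + m₂c₂T₂)/(m₁c₁ + m₂c₂) = 454.09 K.
ΔS₁ = m₁c₁ ln(T_f/T₁) = 188.368 × ln(454.09/514) = -23.35 J/K.
ΔS₂ = m₂c₂ ln(T_f/T₂) = 80.565 × ln(454.09/314) = 29.72 J/K.
ΔS_total = -23.35 + 29.72 = 6.37 J/K.

ΔS_total = 6.37 J/K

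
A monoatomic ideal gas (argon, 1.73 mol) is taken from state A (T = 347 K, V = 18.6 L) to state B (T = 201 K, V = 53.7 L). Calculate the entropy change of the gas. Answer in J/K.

ΔS = 3.47 J/K

Entropy is a state function: ΔS = nC_V ln(T₂/T₁) + nR ln(V₂/V₁), with C_V = 3R/2 = 12.47 J mol⁻¹ K⁻¹ for a monoatomic ideal gas.
ΔS = 1.73 × [12.47 × ln(201/347) + 8.314 × ln(53.7/18.6)] = 3.47 J/K.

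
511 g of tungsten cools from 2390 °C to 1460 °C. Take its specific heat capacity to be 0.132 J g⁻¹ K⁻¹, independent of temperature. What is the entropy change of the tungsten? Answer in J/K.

In kelvin: T₁ = 2663.15 K, T₂ = 1733.15 K. ΔS = ∫dQ_rev/T = m c ln(T₂/T₁) = 511 × 0.132 × ln(1733.15/2663.15) = -29 J/K.

ΔS = -29 J/K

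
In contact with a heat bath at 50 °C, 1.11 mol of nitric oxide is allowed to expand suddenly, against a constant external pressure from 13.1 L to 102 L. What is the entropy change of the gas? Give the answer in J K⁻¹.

ΔS_gas = 18.9 J/K

Entropy is a state function, so ΔS_gas depends only on the end states.
For an isothermal ideal gas ΔS_gas = nR ln(V₂/V₁) = 1.11 × 8.314 × ln(102/13.1) = 18.9 J/K.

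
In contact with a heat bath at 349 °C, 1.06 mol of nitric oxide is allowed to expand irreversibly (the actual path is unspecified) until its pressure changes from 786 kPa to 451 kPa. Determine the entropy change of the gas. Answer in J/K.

Entropy is a state function, so ΔS_gas depends only on the end states.
For an isothermal ideal gas ΔS_gas = nR ln(P₁/P₂) = 1.06 × 8.314 × ln(786/451) = 4.9 J/K.

ΔS_gas = 4.9 J/K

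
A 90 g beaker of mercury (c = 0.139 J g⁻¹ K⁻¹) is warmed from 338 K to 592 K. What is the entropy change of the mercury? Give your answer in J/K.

ΔS = ∫dQ_rev/T = m c ln(T₂/T₁) = 90 × 0.139 × ln(592/338) = 7.01 J/K.

ΔS = 7.01 J/K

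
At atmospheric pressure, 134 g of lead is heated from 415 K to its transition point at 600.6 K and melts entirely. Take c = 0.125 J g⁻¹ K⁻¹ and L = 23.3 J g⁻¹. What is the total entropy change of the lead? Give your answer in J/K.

Warming step: ΔS₁ = m c ln(T_tr/T_i) = 134 × 0.125 × ln(600.6/415) = 6.192 J/K.
Phase change: ΔS₂ = +mL/T_tr = 134 × 23.3 / 600.6 = 5.198 J/K.
ΔS_total = (6.192) + (5.198) = 11.4 J/K.

ΔS = 11.4 J/K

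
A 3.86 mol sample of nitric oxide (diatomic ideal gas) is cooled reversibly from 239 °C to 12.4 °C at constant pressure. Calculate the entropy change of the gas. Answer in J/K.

ΔS = -65.6 J/K

In kelvin: T₁ = 512.15 K, T₂ = 285.55 K. At constant pressure, ΔS = nC_p ln(T₂/T₁) with C_p = 7R/2 = 29.1 J mol⁻¹ K⁻¹.
ΔS = 3.86 × 29.1 × ln(285.55/512.15) = -65.6 J/K.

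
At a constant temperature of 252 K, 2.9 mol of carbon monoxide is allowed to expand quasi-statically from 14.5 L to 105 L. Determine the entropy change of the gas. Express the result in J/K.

For an isothermal ideal gas ΔS_gas = nR ln(V₂/V₁) = 2.9 × 8.314 × ln(105/14.5) = 47.7 J/K.

ΔS_gas = 47.7 J/K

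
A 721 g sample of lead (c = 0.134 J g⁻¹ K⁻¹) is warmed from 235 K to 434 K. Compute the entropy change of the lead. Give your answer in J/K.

ΔS = 59.3 J/K

ΔS = ∫dQ_rev/T = m c ln(T₂/T₁) = 721 × 0.134 × ln(434/235) = 59.3 J/K.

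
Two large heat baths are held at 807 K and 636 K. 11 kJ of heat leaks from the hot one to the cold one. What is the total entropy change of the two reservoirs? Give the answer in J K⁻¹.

ΔS_hot = −Q/T_H = −11000/807 = -13.631 J/K and ΔS_cold = +Q/T_C = 11000/636 = 17.296 J/K.
ΔS_total = -13.631 + 17.296 = 3.66 J/K, positive as the second law requires.

ΔS_total = 3.66 J/K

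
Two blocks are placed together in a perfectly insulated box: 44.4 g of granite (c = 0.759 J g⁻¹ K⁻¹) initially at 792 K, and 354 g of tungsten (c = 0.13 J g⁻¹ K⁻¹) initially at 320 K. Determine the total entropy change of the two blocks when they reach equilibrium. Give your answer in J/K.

Energy balance: T_f = (m₁c₁T₁ + m₂c₂T₂)/(m₁c₁ + m₂c₂) = 519.53 K.
ΔS₁ = m₁c₁ ln(T_f/T₁) = 33.6996 × ln(519.53/792) = -14.21 J/K.
ΔS₂ = m₂c₂ ln(T_f/T₂) = 46.02 × ln(519.53/320) = 22.3 J/K.
ΔS_total = -14.21 + 22.3 = 8.09 J/K.

ΔS_total = 8.09 J/K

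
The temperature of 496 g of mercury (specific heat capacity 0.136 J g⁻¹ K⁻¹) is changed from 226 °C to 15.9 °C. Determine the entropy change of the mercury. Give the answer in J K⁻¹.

ΔS = -36.9 J/K

In kelvin: T₁ = 499.15 K, T₂ = 289.05 K. ΔS = ∫dQ_rev/T = m c ln(T₂/T₁) = 496 × 0.136 × ln(289.05/499.15) = -36.9 J/K.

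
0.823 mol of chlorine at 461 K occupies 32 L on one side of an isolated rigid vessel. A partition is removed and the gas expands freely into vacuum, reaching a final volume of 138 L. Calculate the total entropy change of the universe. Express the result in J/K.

No heat is exchanged and no work is done, so the ideal-gas temperature stays constant.
Entropy is a state function; using a reversible isothermal path, ΔS_gas = nR ln(V₂/V₁) = 0.823 × 8.314 × ln(138/32) = 10 J/K.
The insulated surroundings exchange no heat, so ΔS_surr = 0 and ΔS_universe = ΔS_gas.

ΔS_universe = 10 J/K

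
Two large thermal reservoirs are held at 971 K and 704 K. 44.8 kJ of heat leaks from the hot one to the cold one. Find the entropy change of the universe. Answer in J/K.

ΔS_total = 17.5 J/K

ΔS_hot = −Q/T_H = −44800/971 = -46.14 J/K and ΔS_cold = +Q/T_C = 44800/704 = 63.64 J/K.
ΔS_total = -46.14 + 63.64 = 17.5 J/K, positive as the second law requires.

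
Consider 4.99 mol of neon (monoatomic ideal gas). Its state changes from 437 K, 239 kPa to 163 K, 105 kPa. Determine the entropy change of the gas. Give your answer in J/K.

ΔS = -68.2 J/K

ΔS = nC_p ln(T₂/T₁) − nR ln(P₂/P₁), with C_p = 5R/2 = 20.79 J mol⁻¹ K⁻¹ for a monoatomic ideal gas.
ΔS = 4.99 × [20.79 × ln(163/437) − 8.314 × ln(105/239)] = -68.2 J/K.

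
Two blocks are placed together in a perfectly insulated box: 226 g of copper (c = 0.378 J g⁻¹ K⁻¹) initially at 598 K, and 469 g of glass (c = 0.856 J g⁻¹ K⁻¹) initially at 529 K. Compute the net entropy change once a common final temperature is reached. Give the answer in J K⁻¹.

ΔS_total = 0.544 J/K

Energy balance: T_f = (m₁c₁T₁ + m₂c₂T₂)/(m₁c₁ + m₂c₂) = 541.11 K.
ΔS₁ = m₁c₁ ln(T_f/T₁) = 85.428 × ln(541.11/598) = -8.5406 J/K.
ΔS₂ = m₂c₂ ln(T_f/T₂) = 401.464 × ln(541.11/529) = 9.0842 J/K.
ΔS_total = -8.5406 + 9.0842 = 0.544 J/K.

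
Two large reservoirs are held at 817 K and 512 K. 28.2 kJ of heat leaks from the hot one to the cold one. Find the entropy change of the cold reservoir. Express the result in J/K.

ΔS_cold = 55.1 J/K

The cold reservoir gains heat Q, so ΔS_cold = +Q/T_C = 28200/512 = 55.1 J/K.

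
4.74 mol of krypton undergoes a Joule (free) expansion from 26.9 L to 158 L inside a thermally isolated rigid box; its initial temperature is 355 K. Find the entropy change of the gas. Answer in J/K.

ΔS_gas = 69.8 J/K

For an ideal gas in free expansion Q = 0 and W = 0, so T is unchanged.
Entropy is a state function; using a reversible isothermal path, ΔS_gas = nR ln(V₂/V₁) = 4.74 × 8.314 × ln(158/26.9) = 69.8 J/K.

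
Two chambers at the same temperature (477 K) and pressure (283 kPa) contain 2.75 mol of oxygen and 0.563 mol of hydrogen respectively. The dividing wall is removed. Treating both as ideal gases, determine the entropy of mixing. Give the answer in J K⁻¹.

Mole fractions: x_A = 2.75/3.31 = 0.83, x_B = 0.17.
ΔS_mix = −R(n_A ln x_A + n_B ln x_B) = −8.314 × (2.75 ln 0.83 + 0.563 ln 0.17) = 12.6 J/K.

ΔS_mix = 12.6 J/K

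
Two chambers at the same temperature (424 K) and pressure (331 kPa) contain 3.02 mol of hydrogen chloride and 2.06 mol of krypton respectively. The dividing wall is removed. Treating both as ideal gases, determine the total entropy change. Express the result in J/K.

Mole fractions: x_A = 3.02/5.08 = 0.594, x_B = 0.406.
ΔS_mix = −R(n_A ln x_A + n_B ln x_B) = −8.314 × (3.02 ln 0.594 + 2.06 ln 0.406) = 28.5 J/K.

ΔS_mix = 28.5 J/K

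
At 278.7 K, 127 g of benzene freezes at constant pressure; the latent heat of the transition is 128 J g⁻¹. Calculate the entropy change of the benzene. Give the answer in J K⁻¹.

Heat released by the substance: Q = −mL = −127 × 128 = −16256 J.
At constant T, ΔS = Q_rev/T = −16256 / 278.7 = -58.3 J/K.

ΔS = -58.3 J/K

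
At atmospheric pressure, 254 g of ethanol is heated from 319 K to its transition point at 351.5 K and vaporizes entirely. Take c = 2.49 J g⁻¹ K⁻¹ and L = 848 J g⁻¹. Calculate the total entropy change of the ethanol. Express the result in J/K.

Warming step: ΔS₁ = m c ln(T_tr/T_i) = 254 × 2.49 × ln(351.5/319) = 61.36 J/K.
Phase change: ΔS₂ = +mL/T_tr = 254 × 848 / 351.5 = 612.8 J/K.
ΔS_total = (61.36) + (612.8) = 674 J/K.

ΔS = 674 J/K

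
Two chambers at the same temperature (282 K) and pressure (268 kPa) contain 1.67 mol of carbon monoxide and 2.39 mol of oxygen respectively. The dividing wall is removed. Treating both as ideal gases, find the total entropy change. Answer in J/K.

ΔS_mix = 22.9 J/K

Mole fractions: x_A = 1.67/4.06 = 0.411, x_B = 0.589.
ΔS_mix = −R(n_A ln x_A + n_B ln x_B) = −8.314 × (1.67 ln 0.411 + 2.39 ln 0.589) = 22.9 J/K.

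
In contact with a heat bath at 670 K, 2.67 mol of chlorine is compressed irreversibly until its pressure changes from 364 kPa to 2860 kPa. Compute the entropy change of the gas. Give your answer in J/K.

ΔS_gas = -45.8 J/K

Entropy is a state function, so ΔS_gas depends only on the end states.
For an isothermal ideal gas ΔS_gas = nR ln(P₁/P₂) = 2.67 × 8.314 × ln(364/2860) = -45.8 J/K.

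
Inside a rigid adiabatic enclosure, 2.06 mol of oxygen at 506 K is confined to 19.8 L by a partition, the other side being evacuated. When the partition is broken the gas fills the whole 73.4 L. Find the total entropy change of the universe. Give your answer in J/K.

ΔS_universe = 22.4 J/K

For an ideal gas in free expansion Q = 0 and W = 0, so T is unchanged.
Entropy is a state function; using a reversible isothermal path, ΔS_gas = nR ln(V₂/V₁) = 2.06 × 8.314 × ln(73.4/19.8) = 22.4 J/K.
The insulated surroundings exchange no heat, so ΔS_surr = 0 and ΔS_universe = ΔS_gas.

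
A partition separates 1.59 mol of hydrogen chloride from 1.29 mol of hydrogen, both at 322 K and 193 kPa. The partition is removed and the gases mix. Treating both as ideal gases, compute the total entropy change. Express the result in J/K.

ΔS_mix = 16.5 J/K

Mole fractions: x_A = 1.59/2.88 = 0.552, x_B = 0.448.
ΔS_mix = −R(n_A ln x_A + n_B ln x_B) = −8.314 × (1.59 ln 0.552 + 1.29 ln 0.448) = 16.5 J/K.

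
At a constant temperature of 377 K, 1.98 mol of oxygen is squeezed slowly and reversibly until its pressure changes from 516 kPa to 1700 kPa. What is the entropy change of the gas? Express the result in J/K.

ΔS_gas = -19.6 J/K

For an isothermal ideal gas ΔS_gas = nR ln(P₁/P₂) = 1.98 × 8.314 × ln(516/1700) = -19.6 J/K.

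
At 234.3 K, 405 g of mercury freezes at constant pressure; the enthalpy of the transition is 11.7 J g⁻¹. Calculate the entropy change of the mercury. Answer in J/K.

Heat released by the substance: Q = −mL = −405 × 11.7 = −4738.5 J.
At constant T, ΔS = Q_rev/T = −4738.5 / 234.3 = -20.2 J/K.

ΔS = -20.2 J/K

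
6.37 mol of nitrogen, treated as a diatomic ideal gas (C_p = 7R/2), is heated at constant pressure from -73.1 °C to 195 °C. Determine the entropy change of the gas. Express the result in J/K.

ΔS = 158 J/K

In kelvin: T₁ = 200.05 K, T₂ = 468.15 K. At constant pressure, ΔS = nC_p ln(T₂/T₁) with C_p = 7R/2 = 29.1 J mol⁻¹ K⁻¹.
ΔS = 6.37 × 29.1 × ln(468.15/200.05) = 158 J/K.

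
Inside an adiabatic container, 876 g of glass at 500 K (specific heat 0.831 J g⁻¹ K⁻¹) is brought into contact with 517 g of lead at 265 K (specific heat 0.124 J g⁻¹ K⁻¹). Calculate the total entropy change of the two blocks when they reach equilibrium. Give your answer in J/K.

Energy balance: T_f = (m₁c₁T₁ + m₂c₂T₂)/(m₁c₁ + m₂c₂) = 480.98 K.
ΔS₁ = m₁c₁ ln(T_f/T₁) = 727.956 × ln(480.98/500) = -28.23 J/K.
ΔS₂ = m₂c₂ ln(T_f/T₂) = 64.108 × ln(480.98/265) = 38.21 J/K.
ΔS_total = -28.23 + 38.21 = 9.98 J/K.

ΔS_total = 9.98 J/K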